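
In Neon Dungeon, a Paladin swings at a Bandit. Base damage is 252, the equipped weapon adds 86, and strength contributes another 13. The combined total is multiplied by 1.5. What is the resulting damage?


Sum base + weapon + str = 252 + 86 + 13 = 351
Multiply by 1.5:
351 * 1.5 = 526.5

526.5 damage


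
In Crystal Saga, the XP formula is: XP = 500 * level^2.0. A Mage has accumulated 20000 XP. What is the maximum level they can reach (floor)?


XP = 500 * level^2.0, so level = (XP / 500)^(1/2.0)
= (20000 / 500)^(1/2.0)
= 40.0^0.5
= 6.3246
Floor: level = 6

level 6


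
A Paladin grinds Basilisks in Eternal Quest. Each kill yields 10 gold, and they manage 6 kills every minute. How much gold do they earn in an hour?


Gold per minute = 10 * 6 = 60
Gold per hour = 60 * 60 = 3600

3600 gold/hour


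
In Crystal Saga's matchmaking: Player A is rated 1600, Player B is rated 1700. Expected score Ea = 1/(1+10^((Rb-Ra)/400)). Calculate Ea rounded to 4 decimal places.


Elo expected score: Ea = 1/(1 + 10^((Rb-Ra)/400))
Rb - Ra = 1700 - 1600 = 100
(Rb-Ra)/400 = 100/400 = 0.25
10^0.25 = 1.778279
Ea = 1/(1 + 1.778279) = 1/2.778279 = 0.3599

0.3599


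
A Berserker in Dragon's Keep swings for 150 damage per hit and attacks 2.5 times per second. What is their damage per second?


DPS = damage * attack_speed
= 150 * 2.5
= 375.0

375.0 DPS


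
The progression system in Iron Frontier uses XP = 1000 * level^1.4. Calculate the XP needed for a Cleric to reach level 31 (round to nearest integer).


XP = 1000 * level^1.4
Substitute level = 31:
XP = 1000 * 31^1.4
= 1000 * 122.4352
= 122435

122435 XP


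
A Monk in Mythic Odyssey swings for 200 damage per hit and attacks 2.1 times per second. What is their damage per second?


DPS = damage * attack_speed
= 200 * 2.1
= 420.0

420.0 DPS


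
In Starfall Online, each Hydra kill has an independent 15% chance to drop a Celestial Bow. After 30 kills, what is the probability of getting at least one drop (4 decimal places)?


P(at least one) = 1 - P(none) = 1 - (1-p)^n
p = 15/100 = 0.15
1 - p = 0.85
(1 - p)^30 = 0.85^30 = 0.007631
P(at least one) = 1 - 0.007631 = 0.9924

0.9924


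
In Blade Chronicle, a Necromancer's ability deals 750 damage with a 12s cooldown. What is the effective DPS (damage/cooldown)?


DPS = damage / cooldown
= 750 / 12
= 62.50

62.50 DPS


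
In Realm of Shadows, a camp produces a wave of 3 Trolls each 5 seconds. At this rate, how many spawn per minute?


Spawns per minute = count * (60 / interval)
= 3 * (60 / 5)
= 3 * 12.0
= 36.0

36.0 per minute


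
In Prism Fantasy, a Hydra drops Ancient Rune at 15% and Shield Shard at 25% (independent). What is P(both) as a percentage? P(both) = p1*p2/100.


For independent events, P(both) = P(A) * P(B)
= 15% * 25%
= 375 / 100 %
= 3.75%

3.75%


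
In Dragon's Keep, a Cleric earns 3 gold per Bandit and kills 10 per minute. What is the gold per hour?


Gold per minute = 3 * 10 = 30
Gold per hour = 30 * 60 = 1800

1800 gold/hour


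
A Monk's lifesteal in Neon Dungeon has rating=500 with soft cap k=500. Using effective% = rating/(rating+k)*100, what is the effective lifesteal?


effective% = rating / (rating + k) * 100
= 500 / (500 + 500) * 100
= 500 / 1000 * 100
= 0.5 * 100
= 50.00%

50.00%


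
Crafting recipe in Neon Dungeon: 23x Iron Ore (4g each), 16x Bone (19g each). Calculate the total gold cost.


Cost breakdown:
  Iron Ore: 23 * 4 = 92
  Bone: 16 * 19 = 304
Total = 92 + 304 = 396

396 gold


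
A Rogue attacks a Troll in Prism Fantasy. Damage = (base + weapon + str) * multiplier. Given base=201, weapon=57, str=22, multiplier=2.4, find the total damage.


Sum base + weapon + str = 201 + 57 + 22 = 280
Multiply by 2.4:
280 * 2.4 = 672.0

672.0 damage


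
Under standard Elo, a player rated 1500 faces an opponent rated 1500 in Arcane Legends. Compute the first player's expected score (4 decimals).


Elo expected score: Ea = 1/(1 + 10^((Rb-Ra)/400))
Rb - Ra = 1500 - 1500 = 0
(Rb-Ra)/400 = 0/400 = 0.0
10^0.0 = 1.0
Ea = 1/(1 + 1.0) = 1/2.0 = 0.5000

0.5000


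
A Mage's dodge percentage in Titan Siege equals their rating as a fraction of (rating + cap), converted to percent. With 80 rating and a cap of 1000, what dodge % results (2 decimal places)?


dodge% = 80 / (80 + 1000) * 100
= 80 / 1080 * 100
= 0.074074 * 100
= 7.41%

7.41%


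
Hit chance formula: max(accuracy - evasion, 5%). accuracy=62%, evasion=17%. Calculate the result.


accuracy - evasion = 62 - 17 = 45
Apply floor: max(45, 5) = 45
Hit chance = 45%

45%


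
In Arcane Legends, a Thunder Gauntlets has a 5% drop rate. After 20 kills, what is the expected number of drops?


Expected drops = kills * (drop_rate / 100)
= 20 * (5 / 100)
= 20 * 0.05
= 1.0

1.0 drops


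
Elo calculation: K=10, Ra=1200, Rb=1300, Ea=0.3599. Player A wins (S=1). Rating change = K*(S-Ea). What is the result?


Elo update: delta = K * (S - Ea), where S = 1 (wins)
S - Ea = 1 - 0.3599 = 0.6401
Rating change = 10 * 0.6401
= 6.40

6.40 rating points


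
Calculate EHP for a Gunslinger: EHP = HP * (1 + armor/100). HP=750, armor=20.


EHP = 750 * (1 + 20/100)
= 750 * (1 + 0.2)
= 750 * 1.2
= 900.0

900.0 EHP


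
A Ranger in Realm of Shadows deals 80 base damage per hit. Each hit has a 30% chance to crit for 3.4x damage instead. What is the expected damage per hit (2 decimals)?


E[dmg] = base * (1 + crit_chance * (crit_mult - 1))
cc as decimal = 30/100 = 0.3
cm - 1 = 3.4 - 1 = 2.4
Bonus factor = 0.3 * 2.4 = 0.72
Total multiplier = 1 + 0.72 = 1.72
Expected damage = 80 * 1.72 = 137.60

137.60 damage


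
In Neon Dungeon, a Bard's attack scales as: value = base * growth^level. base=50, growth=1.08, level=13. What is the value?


value = base * growth^level
= 50 * 1.08^13
= 50 * 2.719624
= 135.98

135.98 attack


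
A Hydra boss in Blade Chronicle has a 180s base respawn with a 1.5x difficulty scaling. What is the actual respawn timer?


Respawn time = base * multiplier
= 180 * 1.5
= 270.0 seconds

270.0 seconds


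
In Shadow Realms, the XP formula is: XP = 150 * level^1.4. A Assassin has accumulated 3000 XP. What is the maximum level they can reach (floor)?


XP = 150 * level^1.4, so level = (XP / 150)^(1/1.4)
= (3000 / 150)^(1/1.4)
= 20.0^0.7143
= 8.4978
Floor: level = 8

level 8


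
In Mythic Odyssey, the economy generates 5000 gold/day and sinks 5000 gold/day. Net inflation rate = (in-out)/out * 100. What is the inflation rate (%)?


Net gold = 5000 - 5000 = 0
Inflation rate = net / sunk * 100 = 0 / 5000 * 100
= 0.0 * 100
= 0.00%

0.00%


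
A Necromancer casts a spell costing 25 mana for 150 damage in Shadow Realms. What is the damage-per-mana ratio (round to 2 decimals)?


Efficiency = damage / mana
= 150 / 25
= 6.00

6.00 dmg/mana


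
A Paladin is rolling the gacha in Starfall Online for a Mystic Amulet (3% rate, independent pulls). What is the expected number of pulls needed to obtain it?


Expected pulls for a geometric distribution = 1/p = 100 / rate%
= 100 / 3
= 33.33

33.33 pulls


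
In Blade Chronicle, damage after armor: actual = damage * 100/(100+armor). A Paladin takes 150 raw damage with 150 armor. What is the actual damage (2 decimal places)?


actual = 150 * 100 / (100 + 150)
= 150 * 100 / 250
= 15000 / 250
= 60.00

60.00 damage


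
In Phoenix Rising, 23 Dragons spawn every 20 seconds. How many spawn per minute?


Spawns per minute = count * (60 / interval)
= 23 * (60 / 20)
= 23 * 3.0
= 69.0

69.0 per minute


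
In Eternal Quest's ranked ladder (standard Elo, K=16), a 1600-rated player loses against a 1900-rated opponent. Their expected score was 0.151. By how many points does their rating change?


Elo update: delta = K * (S - Ea), where S = 0 (loses)
S - Ea = 0 - 0.151 = -0.151
Rating change = 16 * -0.151
= -2.42

-2.42 rating points


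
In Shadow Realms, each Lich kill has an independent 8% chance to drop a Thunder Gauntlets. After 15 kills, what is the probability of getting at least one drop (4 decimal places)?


P(at least one) = 1 - P(none) = 1 - (1-p)^n
p = 8/100 = 0.08
1 - p = 0.92
(1 - p)^15 = 0.92^15 = 0.286297
P(at least one) = 1 - 0.286297 = 0.7137

0.7137


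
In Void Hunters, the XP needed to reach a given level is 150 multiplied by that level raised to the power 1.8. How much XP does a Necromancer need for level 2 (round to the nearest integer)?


XP = 150 * level^1.8
Substitute level = 2:
XP = 150 * 2^1.8
= 150 * 3.4822
= 522

522 XP


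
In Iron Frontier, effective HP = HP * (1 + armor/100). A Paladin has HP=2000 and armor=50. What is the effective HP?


EHP = 2000 * (1 + 50/100)
= 2000 * (1 + 0.5)
= 2000 * 1.5
= 3000.0

3000.0 EHP


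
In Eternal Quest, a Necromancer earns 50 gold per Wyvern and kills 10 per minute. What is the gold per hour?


Gold per minute = 50 * 10 = 500
Gold per hour = 500 * 60 = 30000

30000 gold/hour


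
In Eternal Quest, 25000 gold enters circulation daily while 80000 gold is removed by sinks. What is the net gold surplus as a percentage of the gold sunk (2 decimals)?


Net gold = 25000 - 80000 = -55000
Inflation rate = net / sunk * 100 = -55000 / 80000 * 100
= -0.6875 * 100
= -68.75%

-68.75%


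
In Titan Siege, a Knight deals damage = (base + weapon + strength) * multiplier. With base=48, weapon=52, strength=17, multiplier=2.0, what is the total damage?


Sum base + weapon + str = 48 + 52 + 17 = 117
Multiply by 2.0:
117 * 2.0 = 234.0

234.0 damage


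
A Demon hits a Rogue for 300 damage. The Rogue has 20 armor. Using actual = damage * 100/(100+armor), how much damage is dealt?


actual = 300 * 100 / (100 + 20)
= 300 * 100 / 120
= 30000 / 120
= 250.00

250.00 damage


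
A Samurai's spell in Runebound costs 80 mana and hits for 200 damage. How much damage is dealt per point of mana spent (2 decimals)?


Efficiency = damage / mana
= 200 / 80
= 2.50

2.50 dmg/mana


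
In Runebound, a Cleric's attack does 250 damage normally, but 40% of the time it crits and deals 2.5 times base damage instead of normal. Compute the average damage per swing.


E[dmg] = base * (1 + crit_chance * (crit_mult - 1))
cc as decimal = 40/100 = 0.4
cm - 1 = 2.5 - 1 = 1.5
Bonus factor = 0.4 * 1.5 = 0.6
Total multiplier = 1 + 0.6 = 1.6
Expected damage = 250 * 1.6 = 400.00

400.00 damage


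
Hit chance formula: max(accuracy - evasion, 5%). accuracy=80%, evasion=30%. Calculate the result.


accuracy - evasion = 80 - 30 = 50
Apply floor: max(50, 5) = 50
Hit chance = 50%

50%


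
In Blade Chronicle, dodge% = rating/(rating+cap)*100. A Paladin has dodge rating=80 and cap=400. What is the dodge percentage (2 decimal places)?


dodge% = 80 / (80 + 400) * 100
= 80 / 480 * 100
= 0.166667 * 100
= 16.67%

16.67%


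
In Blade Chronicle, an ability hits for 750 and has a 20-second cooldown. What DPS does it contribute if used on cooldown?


DPS = damage / cooldown
= 750 / 20
= 37.50

37.50 DPS


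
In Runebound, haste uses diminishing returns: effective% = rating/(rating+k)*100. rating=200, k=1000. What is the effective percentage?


effective% = rating / (rating + k) * 100
= 200 / (200 + 1000) * 100
= 200 / 1200 * 100
= 0.166667 * 100
= 16.67%

16.67%


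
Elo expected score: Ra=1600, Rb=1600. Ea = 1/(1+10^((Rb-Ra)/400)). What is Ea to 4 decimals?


Elo expected score: Ea = 1/(1 + 10^((Rb-Ra)/400))
Rb - Ra = 1600 - 1600 = 0
(Rb-Ra)/400 = 0/400 = 0.0
10^0.0 = 1.0
Ea = 1/(1 + 1.0) = 1/2.0 = 0.5000

0.5000


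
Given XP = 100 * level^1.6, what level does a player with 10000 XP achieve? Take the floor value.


XP = 100 * level^1.6, so level = (XP / 100)^(1/1.6)
= (10000 / 100)^(1/1.6)
= 100.0^0.625
= 17.7828
Floor: level = 17

level 17


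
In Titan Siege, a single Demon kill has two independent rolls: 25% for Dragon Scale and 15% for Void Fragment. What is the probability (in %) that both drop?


For independent events, P(both) = P(A) * P(B)
= 25% * 15%
= 375 / 100 %
= 3.75%

3.75%


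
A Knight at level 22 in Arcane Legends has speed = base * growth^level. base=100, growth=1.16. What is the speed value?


value = base * growth^level
= 100 * 1.16^22
= 100 * 26.186398
= 2618.64

2618.64 speed


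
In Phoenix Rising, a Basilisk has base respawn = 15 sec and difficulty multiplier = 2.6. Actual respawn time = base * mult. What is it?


Respawn time = base * multiplier
= 15 * 2.6
= 39.0 seconds

39.0 seconds


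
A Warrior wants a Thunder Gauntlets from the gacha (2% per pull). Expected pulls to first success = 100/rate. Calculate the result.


Expected pulls for a geometric distribution = 1/p = 100 / rate%
= 100 / 2
= 50.0

50.0 pulls


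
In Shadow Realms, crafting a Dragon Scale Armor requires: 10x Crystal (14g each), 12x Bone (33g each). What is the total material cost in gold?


Cost breakdown:
  Crystal: 10 * 14 = 140
  Bone: 12 * 33 = 396
Total = 140 + 396 = 536

536 gold


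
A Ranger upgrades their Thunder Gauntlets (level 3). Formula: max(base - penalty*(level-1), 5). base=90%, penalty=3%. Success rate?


raw_rate = 90 - 3 * (3 - 1)
= 90 - 3 * 2
= 90 - 6
= 84
Apply floor: max(84, 5) = 84%

84%


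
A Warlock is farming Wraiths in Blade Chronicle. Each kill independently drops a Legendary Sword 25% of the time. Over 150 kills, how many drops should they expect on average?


Expected drops = kills * (drop_rate / 100)
= 150 * (25 / 100)
= 150 * 0.25
= 37.5

37.5 drops


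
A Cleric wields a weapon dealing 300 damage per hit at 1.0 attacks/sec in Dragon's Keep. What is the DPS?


DPS = damage * attack_speed
= 300 * 1.0
= 300.0

300.0 DPS


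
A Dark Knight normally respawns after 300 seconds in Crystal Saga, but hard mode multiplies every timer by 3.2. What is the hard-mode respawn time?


Respawn time = base * multiplier
= 300 * 3.2
= 960.0 seconds

960.0 seconds


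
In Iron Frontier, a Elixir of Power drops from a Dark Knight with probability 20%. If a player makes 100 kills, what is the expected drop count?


Expected drops = kills * (drop_rate / 100)
= 100 * (20 / 100)
= 100 * 0.2
= 20.0

20.0 drops


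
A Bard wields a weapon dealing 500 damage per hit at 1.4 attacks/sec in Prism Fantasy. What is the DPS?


DPS = damage * attack_speed
= 500 * 1.4
= 700.0

700.0 DPS


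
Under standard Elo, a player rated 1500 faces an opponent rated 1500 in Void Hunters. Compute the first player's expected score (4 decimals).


Elo expected score: Ea = 1/(1 + 10^((Rb-Ra)/400))
Rb - Ra = 1500 - 1500 = 0
(Rb-Ra)/400 = 0/400 = 0.0
10^0.0 = 1.0
Ea = 1/(1 + 1.0) = 1/2.0 = 0.5000

0.5000


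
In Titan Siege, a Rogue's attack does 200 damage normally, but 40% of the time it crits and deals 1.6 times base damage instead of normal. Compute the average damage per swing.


E[dmg] = base * (1 + crit_chance * (crit_mult - 1))
cc as decimal = 40/100 = 0.4
cm - 1 = 1.6 - 1 = 0.6
Bonus factor = 0.4 * 0.6 = 0.24
Total multiplier = 1 + 0.24 = 1.24
Expected damage = 200 * 1.24 = 248.00

248.00 damage


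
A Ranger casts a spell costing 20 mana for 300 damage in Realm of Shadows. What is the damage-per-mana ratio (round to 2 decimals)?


Efficiency = damage / mana
= 300 / 20
= 15.00

15.00 dmg/mana


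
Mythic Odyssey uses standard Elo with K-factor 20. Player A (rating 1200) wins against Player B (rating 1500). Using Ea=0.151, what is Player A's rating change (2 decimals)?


Elo update: delta = K * (S - Ea), where S = 1 (wins)
S - Ea = 1 - 0.151 = 0.849
Rating change = 20 * 0.849
= 16.98

16.98 rating points


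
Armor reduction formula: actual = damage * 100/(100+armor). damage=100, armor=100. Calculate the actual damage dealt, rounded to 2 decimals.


actual = 100 * 100 / (100 + 100)
= 100 * 100 / 200
= 10000 / 200
= 50.00

50.00 damage


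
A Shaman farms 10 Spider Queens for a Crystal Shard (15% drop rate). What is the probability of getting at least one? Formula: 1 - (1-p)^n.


P(at least one) = 1 - P(none) = 1 - (1-p)^n
p = 15/100 = 0.15
1 - p = 0.85
(1 - p)^10 = 0.85^10 = 0.196874
P(at least one) = 1 - 0.196874 = 0.8031

0.8031


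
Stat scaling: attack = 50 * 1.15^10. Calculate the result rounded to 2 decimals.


value = base * growth^level
= 50 * 1.15^10
= 50 * 4.045558
= 202.28

202.28 attack


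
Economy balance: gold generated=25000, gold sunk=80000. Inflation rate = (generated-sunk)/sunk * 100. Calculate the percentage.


Net gold = 25000 - 80000 = -55000
Inflation rate = net / sunk * 100 = -55000 / 80000 * 100
= -0.6875 * 100
= -68.75%

-68.75%


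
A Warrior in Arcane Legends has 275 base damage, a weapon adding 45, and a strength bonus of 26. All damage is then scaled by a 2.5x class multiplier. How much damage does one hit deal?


Sum base + weapon + str = 275 + 45 + 26 = 346
Multiply by 2.5:
346 * 2.5 = 865.0

865.0 damage


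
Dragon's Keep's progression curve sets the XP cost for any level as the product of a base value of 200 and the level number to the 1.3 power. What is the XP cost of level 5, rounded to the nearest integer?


XP = 200 * level^1.3
Substitute level = 5:
XP = 200 * 5^1.3
= 200 * 8.1033
= 1621

1621 XP


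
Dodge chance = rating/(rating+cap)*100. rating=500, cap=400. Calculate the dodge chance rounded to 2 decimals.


dodge% = 500 / (500 + 400) * 100
= 500 / 900 * 100
= 0.555556 * 100
= 55.56%

55.56%


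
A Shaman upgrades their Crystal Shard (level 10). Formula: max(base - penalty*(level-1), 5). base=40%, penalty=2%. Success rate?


raw_rate = 40 - 2 * (10 - 1)
= 40 - 2 * 9
= 40 - 18
= 22
Apply floor: max(22, 5) = 22%

22%


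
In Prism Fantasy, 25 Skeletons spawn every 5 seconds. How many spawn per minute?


Spawns per minute = count * (60 / interval)
= 25 * (60 / 5)
= 25 * 12.0
= 300.0

300.0 per minute


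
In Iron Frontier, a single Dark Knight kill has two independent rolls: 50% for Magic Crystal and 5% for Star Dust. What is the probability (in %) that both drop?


For independent events, P(both) = P(A) * P(B)
= 50% * 5%
= 250 / 100 %
= 2.5%

2.5%


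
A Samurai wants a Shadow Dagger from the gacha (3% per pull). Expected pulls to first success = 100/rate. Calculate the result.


Expected pulls for a geometric distribution = 1/p = 100 / rate%
= 100 / 3
= 33.33

33.33 pulls


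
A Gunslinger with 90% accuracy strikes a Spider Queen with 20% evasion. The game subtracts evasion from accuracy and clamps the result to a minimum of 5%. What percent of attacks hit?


accuracy - evasion = 90 - 20 = 70
Apply floor: max(70, 5) = 70
Hit chance = 70%

70%


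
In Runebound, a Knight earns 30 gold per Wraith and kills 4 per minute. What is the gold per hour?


Gold per minute = 30 * 4 = 120
Gold per hour = 120 * 60 = 7200

7200 gold/hour


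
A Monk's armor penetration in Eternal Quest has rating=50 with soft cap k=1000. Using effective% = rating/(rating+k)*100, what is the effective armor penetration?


effective% = rating / (rating + k) * 100
= 50 / (50 + 1000) * 100
= 50 / 1050 * 100
= 0.047619 * 100
= 4.76%

4.76%


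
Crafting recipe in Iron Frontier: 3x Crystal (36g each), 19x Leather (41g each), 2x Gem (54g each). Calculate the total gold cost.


Cost breakdown:
  Crystal: 3 * 36 = 108
  Leather: 19 * 41 = 779
  Gem: 2 * 54 = 108
Total = 108 + 779 + 108 = 995

995 gold


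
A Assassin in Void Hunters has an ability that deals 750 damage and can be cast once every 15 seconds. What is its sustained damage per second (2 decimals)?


DPS = damage / cooldown
= 750 / 15
= 50.00

50.00 DPS


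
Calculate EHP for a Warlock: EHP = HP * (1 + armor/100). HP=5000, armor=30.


EHP = 5000 * (1 + 30/100)
= 5000 * (1 + 0.3)
= 5000 * 1.3
= 6500.0

6500.0 EHP


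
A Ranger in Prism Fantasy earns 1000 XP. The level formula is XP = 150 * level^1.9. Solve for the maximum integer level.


XP = 150 * level^1.9, so level = (XP / 150)^(1/1.9)
= (1000 / 150)^(1/1.9)
= 6.6667^0.5263
= 2.7142
Floor: level = 2

level 2


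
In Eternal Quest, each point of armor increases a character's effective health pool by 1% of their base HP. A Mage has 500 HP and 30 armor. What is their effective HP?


EHP = 500 * (1 + 30/100)
= 500 * (1 + 0.3)
= 500 * 1.3
= 650.0

650.0 EHP


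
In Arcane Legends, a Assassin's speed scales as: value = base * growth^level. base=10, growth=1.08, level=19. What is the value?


value = base * growth^level
= 10 * 1.08^19
= 10 * 4.315701
= 43.16

43.16 speed


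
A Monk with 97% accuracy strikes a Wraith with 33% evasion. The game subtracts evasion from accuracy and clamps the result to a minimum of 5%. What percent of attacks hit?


accuracy - evasion = 97 - 33 = 64
Apply floor: max(64, 5) = 64
Hit chance = 64%

64%


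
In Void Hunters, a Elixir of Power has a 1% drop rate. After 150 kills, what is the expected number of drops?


Expected drops = kills * (drop_rate / 100)
= 150 * (1 / 100)
= 150 * 0.01
= 1.5

1.5 drops


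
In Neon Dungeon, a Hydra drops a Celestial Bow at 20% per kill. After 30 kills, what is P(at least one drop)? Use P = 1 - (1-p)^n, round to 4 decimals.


P(at least one) = 1 - P(none) = 1 - (1-p)^n
p = 20/100 = 0.2
1 - p = 0.8
(1 - p)^30 = 0.8^30 = 0.001238
P(at least one) = 1 - 0.001238 = 0.9988

0.9988


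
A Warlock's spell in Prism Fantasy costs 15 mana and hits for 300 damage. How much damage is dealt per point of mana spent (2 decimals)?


Efficiency = damage / mana
= 300 / 15
= 20.00

20.00 dmg/mana


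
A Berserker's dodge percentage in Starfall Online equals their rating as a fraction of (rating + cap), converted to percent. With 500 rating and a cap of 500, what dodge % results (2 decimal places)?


dodge% = 500 / (500 + 500) * 100
= 500 / 1000 * 100
= 0.5 * 100
= 50.00%

50.00%


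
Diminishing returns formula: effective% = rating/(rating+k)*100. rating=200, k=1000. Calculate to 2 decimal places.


effective% = rating / (rating + k) * 100
= 200 / (200 + 1000) * 100
= 200 / 1200 * 100
= 0.166667 * 100
= 16.67%

16.67%


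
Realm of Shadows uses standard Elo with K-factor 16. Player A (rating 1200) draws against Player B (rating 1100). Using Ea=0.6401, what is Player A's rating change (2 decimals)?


Elo update: delta = K * (S - Ea), where S = 0.5 (draws)
S - Ea = 0.5 - 0.6401 = -0.1401
Rating change = 16 * -0.1401
= -2.24

-2.24 rating points


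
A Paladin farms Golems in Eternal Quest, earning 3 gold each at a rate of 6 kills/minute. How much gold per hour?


Gold per minute = 3 * 6 = 18
Gold per hour = 18 * 60 = 1080

1080 gold/hour


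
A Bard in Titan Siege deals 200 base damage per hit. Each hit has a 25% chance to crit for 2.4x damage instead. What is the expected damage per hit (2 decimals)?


E[dmg] = base * (1 + crit_chance * (crit_mult - 1))
cc as decimal = 25/100 = 0.25
cm - 1 = 2.4 - 1 = 1.4
Bonus factor = 0.25 * 1.4 = 0.35
Total multiplier = 1 + 0.35 = 1.35
Expected damage = 200 * 1.35 = 270.00

270.00 damage


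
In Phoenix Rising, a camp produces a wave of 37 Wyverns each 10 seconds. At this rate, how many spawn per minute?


Spawns per minute = count * (60 / interval)
= 37 * (60 / 10)
= 37 * 6.0
= 222.0

222.0 per minute


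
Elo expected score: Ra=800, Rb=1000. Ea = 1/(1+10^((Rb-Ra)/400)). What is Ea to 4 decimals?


Elo expected score: Ea = 1/(1 + 10^((Rb-Ra)/400))
Rb - Ra = 1000 - 800 = 200
(Rb-Ra)/400 = 200/400 = 0.5
10^0.5 = 3.162278
Ea = 1/(1 + 3.162278) = 1/4.162278 = 0.2403

0.2403


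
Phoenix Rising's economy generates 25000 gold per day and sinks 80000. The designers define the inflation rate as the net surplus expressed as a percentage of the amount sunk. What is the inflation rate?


Net gold = 25000 - 80000 = -55000
Inflation rate = net / sunk * 100 = -55000 / 80000 * 100
= -0.6875 * 100
= -68.75%

-68.75%


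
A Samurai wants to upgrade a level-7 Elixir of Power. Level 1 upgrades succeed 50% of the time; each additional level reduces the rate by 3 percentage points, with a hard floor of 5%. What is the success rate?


raw_rate = 50 - 3 * (7 - 1)
= 50 - 3 * 6
= 50 - 18
= 32
Apply floor: max(32, 5) = 32%

32%


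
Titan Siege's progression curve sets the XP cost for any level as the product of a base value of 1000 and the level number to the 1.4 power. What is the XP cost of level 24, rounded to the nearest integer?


XP = 1000 * level^1.4
Substitute level = 24:
XP = 1000 * 24^1.4
= 1000 * 85.5649
= 85565

85565 XP


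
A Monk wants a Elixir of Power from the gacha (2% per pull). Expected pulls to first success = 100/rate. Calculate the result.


Expected pulls for a geometric distribution = 1/p = 100 / rate%
= 100 / 2
= 50.0

50.0 pulls


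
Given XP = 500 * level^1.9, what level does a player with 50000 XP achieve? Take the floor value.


XP = 500 * level^1.9, so level = (XP / 500)^(1/1.9)
= (50000 / 500)^(1/1.9)
= 100.0^0.5263
= 11.2884
Floor: level = 11

level 11


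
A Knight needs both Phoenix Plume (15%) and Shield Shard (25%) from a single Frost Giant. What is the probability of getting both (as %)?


For independent events, P(both) = P(A) * P(B)
= 15% * 25%
= 375 / 100 %
= 3.75%

3.75%


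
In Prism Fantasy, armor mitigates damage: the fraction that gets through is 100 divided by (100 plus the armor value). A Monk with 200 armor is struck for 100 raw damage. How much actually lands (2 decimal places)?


actual = 100 * 100 / (100 + 200)
= 100 * 100 / 300
= 10000 / 300
= 33.33

33.33 damage


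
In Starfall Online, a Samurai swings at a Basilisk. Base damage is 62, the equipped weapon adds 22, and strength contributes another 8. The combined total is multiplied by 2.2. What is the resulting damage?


Sum base + weapon + str = 62 + 22 + 8 = 92
Multiply by 2.2:
92 * 2.2 = 202.4

202.4 damage


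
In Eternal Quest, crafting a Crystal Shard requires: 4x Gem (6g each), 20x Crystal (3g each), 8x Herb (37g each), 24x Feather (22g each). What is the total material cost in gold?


Cost breakdown:
  Gem: 4 * 6 = 24
  Crystal: 20 * 3 = 60
  Herb: 8 * 37 = 296
  Feather: 24 * 22 = 528
Total = 24 + 60 + 296 + 528 = 908

908 gold


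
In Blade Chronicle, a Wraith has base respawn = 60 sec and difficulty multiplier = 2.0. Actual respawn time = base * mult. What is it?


Respawn time = base * multiplier
= 60 * 2.0
= 120.0 seconds

120.0 seconds


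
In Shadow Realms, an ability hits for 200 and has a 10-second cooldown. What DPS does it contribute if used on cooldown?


DPS = damage / cooldown
= 200 / 10
= 20.00

20.00 DPS


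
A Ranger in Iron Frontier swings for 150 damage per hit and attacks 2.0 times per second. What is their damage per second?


DPS = damage * attack_speed
= 150 * 2.0
= 300.0

300.0 DPS


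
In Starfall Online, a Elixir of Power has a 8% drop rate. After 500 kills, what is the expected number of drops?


Expected drops = kills * (drop_rate / 100)
= 500 * (8 / 100)
= 500 * 0.08
= 40.0

40.0 drops


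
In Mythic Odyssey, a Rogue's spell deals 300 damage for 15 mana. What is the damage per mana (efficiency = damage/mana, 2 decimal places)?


Efficiency = damage / mana
= 300 / 15
= 20.00

20.00 dmg/mana


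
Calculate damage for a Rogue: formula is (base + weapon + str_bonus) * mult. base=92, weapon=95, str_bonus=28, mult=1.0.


Sum base + weapon + str = 92 + 95 + 28 = 215
Multiply by 1.0:
215 * 1.0 = 215.0

215.0 damage


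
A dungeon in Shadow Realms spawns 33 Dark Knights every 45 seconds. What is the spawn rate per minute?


Spawns per minute = count * (60 / interval)
= 33 * (60 / 45)
= 33 * 1.3333
= 44.0

44.0 per minute


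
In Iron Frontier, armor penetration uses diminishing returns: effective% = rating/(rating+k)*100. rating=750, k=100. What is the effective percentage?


effective% = rating / (rating + k) * 100
= 750 / (750 + 100) * 100
= 750 / 850 * 100
= 0.882353 * 100
= 88.24%

88.24%


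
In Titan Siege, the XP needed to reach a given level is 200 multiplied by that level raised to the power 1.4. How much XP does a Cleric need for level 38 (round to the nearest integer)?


XP = 200 * level^1.4
Substitute level = 38:
XP = 200 * 38^1.4
= 200 * 162.816
= 32563

32563 XP


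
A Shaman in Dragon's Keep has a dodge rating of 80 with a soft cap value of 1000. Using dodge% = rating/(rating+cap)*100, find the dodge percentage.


dodge% = 80 / (80 + 1000) * 100
= 80 / 1080 * 100
= 0.074074 * 100
= 7.41%

7.41%


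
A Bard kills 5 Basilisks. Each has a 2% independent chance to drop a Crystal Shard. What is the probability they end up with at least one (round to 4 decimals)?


P(at least one) = 1 - P(none) = 1 - (1-p)^n
p = 2/100 = 0.02
1 - p = 0.98
(1 - p)^5 = 0.98^5 = 0.903921
P(at least one) = 1 - 0.903921 = 0.0961

0.0961


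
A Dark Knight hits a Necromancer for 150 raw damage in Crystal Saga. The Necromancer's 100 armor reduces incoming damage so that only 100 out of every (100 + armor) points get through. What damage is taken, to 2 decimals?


actual = 150 * 100 / (100 + 100)
= 150 * 100 / 200
= 15000 / 200
= 75.00

75.00 damage


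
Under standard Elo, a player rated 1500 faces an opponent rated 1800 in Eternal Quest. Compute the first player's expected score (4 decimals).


Elo expected score: Ea = 1/(1 + 10^((Rb-Ra)/400))
Rb - Ra = 1800 - 1500 = 300
(Rb-Ra)/400 = 300/400 = 0.75
10^0.75 = 5.623413
Ea = 1/(1 + 5.623413) = 1/6.623413 = 0.1510

0.1510


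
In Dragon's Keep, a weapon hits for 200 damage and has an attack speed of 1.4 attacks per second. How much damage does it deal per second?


DPS = damage * attack_speed
= 200 * 1.4
= 280.0

280.0 DPS


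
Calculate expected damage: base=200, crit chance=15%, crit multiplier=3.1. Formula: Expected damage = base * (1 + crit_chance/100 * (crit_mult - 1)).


E[dmg] = base * (1 + crit_chance * (crit_mult - 1))
cc as decimal = 15/100 = 0.15
cm - 1 = 3.1 - 1 = 2.1
Bonus factor = 0.15 * 2.1 = 0.315
Total multiplier = 1 + 0.315 = 1.315
Expected damage = 200 * 1.315 = 263.00

263.00 damage


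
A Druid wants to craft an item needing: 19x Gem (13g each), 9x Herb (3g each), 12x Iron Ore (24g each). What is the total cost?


Cost breakdown:
  Gem: 19 * 13 = 247
  Herb: 9 * 3 = 27
  Iron Ore: 12 * 24 = 288
Total = 247 + 27 + 288 = 562

562 gold


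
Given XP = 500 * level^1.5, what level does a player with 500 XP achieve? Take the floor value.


XP = 500 * level^1.5, so level = (XP / 500)^(1/1.5)
= (500 / 500)^(1/1.5)
= 1.0^0.6667
= 1.0
Floor: level = 1

level 1


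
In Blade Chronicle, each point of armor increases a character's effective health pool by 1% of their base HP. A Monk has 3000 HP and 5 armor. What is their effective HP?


EHP = 3000 * (1 + 5/100)
= 3000 * (1 + 0.05)
= 3000 * 1.05
= 3150.0

3150.0 EHP


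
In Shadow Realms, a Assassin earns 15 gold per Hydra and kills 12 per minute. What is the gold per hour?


Gold per minute = 15 * 12 = 180
Gold per hour = 180 * 60 = 10800

10800 gold/hour


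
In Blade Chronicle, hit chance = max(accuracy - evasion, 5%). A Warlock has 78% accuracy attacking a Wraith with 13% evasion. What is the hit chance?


accuracy - evasion = 78 - 13 = 65
Apply floor: max(65, 5) = 65
Hit chance = 65%

65%


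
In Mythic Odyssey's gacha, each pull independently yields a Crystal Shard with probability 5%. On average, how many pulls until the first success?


Expected pulls for a geometric distribution = 1/p = 100 / rate%
= 100 / 5
= 20.0

20.0 pulls


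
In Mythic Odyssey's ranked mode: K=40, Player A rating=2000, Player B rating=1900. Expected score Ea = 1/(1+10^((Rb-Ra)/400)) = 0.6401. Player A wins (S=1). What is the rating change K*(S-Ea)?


Elo update: delta = K * (S - Ea), where S = 1 (wins)
S - Ea = 1 - 0.6401 = 0.3599
Rating change = 40 * 0.3599
= 14.40

14.40 rating points


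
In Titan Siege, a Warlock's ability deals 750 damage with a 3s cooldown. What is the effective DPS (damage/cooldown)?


DPS = damage / cooldown
= 750 / 3
= 250.00

250.00 DPS


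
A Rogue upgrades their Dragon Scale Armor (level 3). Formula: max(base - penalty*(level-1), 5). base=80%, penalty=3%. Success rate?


raw_rate = 80 - 3 * (3 - 1)
= 80 - 3 * 2
= 80 - 6
= 74
Apply floor: max(74, 5) = 74%

74%


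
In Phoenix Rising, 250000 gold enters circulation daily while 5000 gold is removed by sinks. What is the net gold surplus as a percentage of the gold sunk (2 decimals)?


Net gold = 250000 - 5000 = 245000
Inflation rate = net / sunk * 100 = 245000 / 5000 * 100
= 49.0 * 100
= 4900.00%

4900.00%


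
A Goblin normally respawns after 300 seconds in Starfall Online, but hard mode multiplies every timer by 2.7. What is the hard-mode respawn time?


Respawn time = base * multiplier
= 300 * 2.7
= 810.0 seconds

810.0 seconds


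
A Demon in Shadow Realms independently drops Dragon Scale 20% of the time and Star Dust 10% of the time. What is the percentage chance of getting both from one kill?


For independent events, P(both) = P(A) * P(B)
= 20% * 10%
= 200 / 100 %
= 2.0%

2.0%


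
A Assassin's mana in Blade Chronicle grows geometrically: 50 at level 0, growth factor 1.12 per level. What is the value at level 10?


value = base * growth^level
= 50 * 1.12^10
= 50 * 3.105848
= 155.29

155.29 mana


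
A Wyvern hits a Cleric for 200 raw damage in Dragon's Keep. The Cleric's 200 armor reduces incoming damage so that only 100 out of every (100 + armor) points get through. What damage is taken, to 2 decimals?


actual = 200 * 100 / (100 + 200)
= 200 * 100 / 300
= 20000 / 300
= 66.67

66.67 damage


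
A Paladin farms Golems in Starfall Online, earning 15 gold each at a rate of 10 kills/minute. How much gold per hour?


Gold per minute = 15 * 10 = 150
Gold per hour = 150 * 60 = 9000

9000 gold/hour


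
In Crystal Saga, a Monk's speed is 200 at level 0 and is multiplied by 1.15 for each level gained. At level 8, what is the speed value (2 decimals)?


value = base * growth^level
= 200 * 1.15^8
= 200 * 3.059023
= 611.80

611.80 speed


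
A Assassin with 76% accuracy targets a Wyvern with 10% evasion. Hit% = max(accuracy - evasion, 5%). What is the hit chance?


accuracy - evasion = 76 - 10 = 66
Apply floor: max(66, 5) = 66
Hit chance = 66%

66%


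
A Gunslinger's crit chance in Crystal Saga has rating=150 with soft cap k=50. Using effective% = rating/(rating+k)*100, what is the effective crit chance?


effective% = rating / (rating + k) * 100
= 150 / (150 + 50) * 100
= 150 / 200 * 100
= 0.75 * 100
= 75.00%

75.00%


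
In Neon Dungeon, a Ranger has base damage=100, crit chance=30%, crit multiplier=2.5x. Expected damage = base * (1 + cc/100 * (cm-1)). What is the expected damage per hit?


E[dmg] = base * (1 + crit_chance * (crit_mult - 1))
cc as decimal = 30/100 = 0.3
cm - 1 = 2.5 - 1 = 1.5
Bonus factor = 0.3 * 1.5 = 0.45
Total multiplier = 1 + 0.45 = 1.45
Expected damage = 100 * 1.45 = 145.00

145.00 damage


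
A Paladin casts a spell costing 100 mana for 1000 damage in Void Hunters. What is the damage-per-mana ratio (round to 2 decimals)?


Efficiency = damage / mana
= 1000 / 100
= 10.00

10.00 dmg/mana


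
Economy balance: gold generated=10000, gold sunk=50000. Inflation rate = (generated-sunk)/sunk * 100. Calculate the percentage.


Net gold = 10000 - 50000 = -40000
Inflation rate = net / sunk * 100 = -40000 / 50000 * 100
= -0.8 * 100
= -80.00%

-80.00%


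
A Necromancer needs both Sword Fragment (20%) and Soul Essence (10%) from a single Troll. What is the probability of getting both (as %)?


For independent events, P(both) = P(A) * P(B)
= 20% * 10%
= 200 / 100 %
= 2.0%

2.0%


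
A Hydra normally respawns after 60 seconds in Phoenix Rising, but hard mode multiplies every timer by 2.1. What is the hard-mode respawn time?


Respawn time = base * multiplier
= 60 * 2.1
= 126.0 seconds

126.0 seconds


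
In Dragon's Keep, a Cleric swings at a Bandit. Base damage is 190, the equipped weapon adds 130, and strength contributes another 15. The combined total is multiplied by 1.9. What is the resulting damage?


Sum base + weapon + str = 190 + 130 + 15 = 335
Multiply by 1.9:
335 * 1.9 = 636.5

636.5 damage


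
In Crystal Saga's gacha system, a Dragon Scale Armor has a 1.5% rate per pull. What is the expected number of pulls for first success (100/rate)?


Expected pulls for a geometric distribution = 1/p = 100 / rate%
= 100 / 1.5
= 66.67

66.67 pulls


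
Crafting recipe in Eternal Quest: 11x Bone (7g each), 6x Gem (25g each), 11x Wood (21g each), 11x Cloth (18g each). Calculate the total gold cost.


Cost breakdown:
  Bone: 11 * 7 = 77
  Gem: 6 * 25 = 150
  Wood: 11 * 21 = 231
  Cloth: 11 * 18 = 198
Total = 77 + 150 + 231 + 198 = 656

656 gold


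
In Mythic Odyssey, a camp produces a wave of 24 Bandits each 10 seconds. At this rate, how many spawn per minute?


Spawns per minute = count * (60 / interval)
= 24 * (60 / 10)
= 24 * 6.0
= 144.0

144.0 per minute


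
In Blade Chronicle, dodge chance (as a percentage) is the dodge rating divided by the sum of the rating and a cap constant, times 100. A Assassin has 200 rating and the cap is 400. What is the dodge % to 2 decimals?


dodge% = 200 / (200 + 400) * 100
= 200 / 600 * 100
= 0.333333 * 100
= 33.33%

33.33%


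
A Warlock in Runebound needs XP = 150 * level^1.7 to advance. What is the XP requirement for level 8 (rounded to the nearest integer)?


XP = 150 * level^1.7
Substitute level = 8:
XP = 150 * 8^1.7
= 150 * 34.2968
= 5145

5145 XP


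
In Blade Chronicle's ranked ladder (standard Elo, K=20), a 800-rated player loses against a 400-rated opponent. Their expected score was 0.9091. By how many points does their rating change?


Elo update: delta = K * (S - Ea), where S = 0 (loses)
S - Ea = 0 - 0.9091 = -0.9091
Rating change = 20 * -0.9091
= -18.18

-18.18 rating points


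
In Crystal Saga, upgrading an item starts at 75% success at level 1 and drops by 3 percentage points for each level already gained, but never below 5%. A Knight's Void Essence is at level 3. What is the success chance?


raw_rate = 75 - 3 * (3 - 1)
= 75 - 3 * 2
= 75 - 6
= 69
Apply floor: max(69, 5) = 69%

69%


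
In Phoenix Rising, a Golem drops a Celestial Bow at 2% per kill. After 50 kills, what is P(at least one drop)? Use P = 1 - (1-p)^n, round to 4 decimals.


P(at least one) = 1 - P(none) = 1 - (1-p)^n
p = 2/100 = 0.02
1 - p = 0.98
(1 - p)^50 = 0.98^50 = 0.364170
P(at least one) = 1 - 0.364170 = 0.6358

0.6358


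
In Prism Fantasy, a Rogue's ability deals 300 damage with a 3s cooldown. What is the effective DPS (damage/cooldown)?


DPS = damage / cooldown
= 300 / 3
= 100.00

100.00 DPS


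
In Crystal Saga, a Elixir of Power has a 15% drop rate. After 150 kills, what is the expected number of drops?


Expected drops = kills * (drop_rate / 100)
= 150 * (15 / 100)
= 150 * 0.15
= 22.5

22.5 drops


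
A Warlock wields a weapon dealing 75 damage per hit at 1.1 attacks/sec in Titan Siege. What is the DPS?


DPS = damage * attack_speed
= 75 * 1.1
= 82.5

82.5 DPS


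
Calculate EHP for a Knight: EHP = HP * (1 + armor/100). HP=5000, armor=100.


EHP = 5000 * (1 + 100/100)
= 5000 * (1 + 1.0)
= 5000 * 2.0
= 10000.0

10000.0 EHP


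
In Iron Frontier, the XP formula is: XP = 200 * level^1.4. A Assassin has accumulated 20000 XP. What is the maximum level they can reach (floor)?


XP = 200 * level^1.4, so level = (XP / 200)^(1/1.4)
= (20000 / 200)^(1/1.4)
= 100.0^0.7143
= 26.827
Floor: level = 26

level 26


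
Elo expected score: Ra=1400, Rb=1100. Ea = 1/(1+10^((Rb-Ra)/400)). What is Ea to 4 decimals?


Elo expected score: Ea = 1/(1 + 10^((Rb-Ra)/400))
Rb - Ra = 1100 - 1400 = -300
(Rb-Ra)/400 = -300/400 = -0.75
10^-0.75 = 0.177828
Ea = 1/(1 + 0.177828) = 1/1.177828 = 0.8490

0.8490


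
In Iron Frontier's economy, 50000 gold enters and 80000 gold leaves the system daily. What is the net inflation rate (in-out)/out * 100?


Net gold = 50000 - 80000 = -30000
Inflation rate = net / sunk * 100 = -30000 / 80000 * 100
= -0.375 * 100
= -37.50%

-37.50%
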